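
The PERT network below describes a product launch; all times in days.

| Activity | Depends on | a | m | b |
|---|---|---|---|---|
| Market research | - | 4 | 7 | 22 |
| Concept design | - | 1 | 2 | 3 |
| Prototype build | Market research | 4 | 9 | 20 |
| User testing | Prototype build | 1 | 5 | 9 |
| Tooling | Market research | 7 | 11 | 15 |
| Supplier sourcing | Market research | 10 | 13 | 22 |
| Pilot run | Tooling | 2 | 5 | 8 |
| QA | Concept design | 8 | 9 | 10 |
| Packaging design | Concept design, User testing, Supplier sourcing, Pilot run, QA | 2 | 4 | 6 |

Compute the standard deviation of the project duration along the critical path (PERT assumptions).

te_Market research = (4 + 4·7 + 22)/6 = 54/6 = 9; σ²_Market research = ((22−4)/6)² = 9.000
te_Concept design = (1 + 4·2 + 3)/6 = 12/6 = 2; σ²_Concept design = ((3−1)/6)² = 0.111
te_Prototype build = (4 + 4·9 + 20)/6 = 60/6 = 10; σ²_Prototype build = ((20−4)/6)² = 7.111
te_User testing = (1 + 4·5 + 9)/6 = 30/6 = 5; σ²_User testing = ((9−1)/6)² = 1.778
te_Tooling = (7 + 4·11 + 15)/6 = 66/6 = 11; σ²_Tooling = ((15−7)/6)² = 1.778
te_Supplier sourcing = (10 + 4·13 + 22)/6 = 84/6 = 14; σ²_Supplier sourcing = ((22−10)/6)² = 4.000
te_Pilot run = (2 + 4·5 + 8)/6 = 30/6 = 5; σ²_Pilot run = ((8−2)/6)² = 1.000
te_QA = (8 + 4·9 + 10)/6 = 54/6 = 9; σ²_QA = ((10−8)/6)² = 0.111
te_Packaging design = (2 + 4·4 + 6)/6 = 24/6 = 4; σ²_Packaging design = ((6−2)/6)² = 0.444

Forward pass:
ES_Market research = 0; EF_Market research = 9
ES_Concept design = 0; EF_Concept design = 2
ES_Prototype build = 9; EF_Prototype build = 9+10 = 19
ES_User testing = 19; EF_User testing = 19+5 = 24
ES_Tooling = 9; EF_Tooling = 9+11 = 20
ES_Supplier sourcing = 9; EF_Supplier sourcing = 9+14 = 23
ES_Pilot run = 20; EF_Pilot run = 20+5 = 25
ES_QA = 2; EF_QA = 2+9 = 11
ES_Packaging design = max(EF_Concept design=2, EF_User testing=24, EF_Supplier sourcing=23, EF_Pilot run=25, EF_QA=11) = 25; EF_Packaging design = 25+4 = 29
Expected project duration μ = 29 days. Critical path: Market research → Tooling → Pilot run → Packaging design.

Variance along critical path = 9.000 + 1.778 + 1.000 + 0.444 = 12.222
σ = √12.222 = 3.496 days

3.50 days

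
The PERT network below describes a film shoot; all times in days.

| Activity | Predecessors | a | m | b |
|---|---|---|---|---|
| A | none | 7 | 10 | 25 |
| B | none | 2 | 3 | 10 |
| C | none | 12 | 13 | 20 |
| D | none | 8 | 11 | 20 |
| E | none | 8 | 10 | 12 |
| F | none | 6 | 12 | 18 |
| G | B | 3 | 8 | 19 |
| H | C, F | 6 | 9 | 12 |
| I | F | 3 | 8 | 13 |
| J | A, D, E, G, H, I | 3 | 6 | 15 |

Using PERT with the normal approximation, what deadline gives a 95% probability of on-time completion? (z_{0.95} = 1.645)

te_A = (7 + 4·10 + 25)/6 = 72/6 = 12; σ²_A = ((25−7)/6)² = 9.000
te_B = (2 + 4·3 + 10)/6 = 24/6 = 4; σ²_B = ((10−2)/6)² = 1.778
te_C = (12 + 4·13 + 20)/6 = 84/6 = 14; σ²_C = ((20−12)/6)² = 1.778
te_D = (8 + 4·11 + 20)/6 = 72/6 = 12; σ²_D = ((20−8)/6)² = 4.000
te_E = (8 + 4·10 + 12)/6 = 60/6 = 10; σ²_E = ((12−8)/6)² = 0.444
te_F = (6 + 4·12 + 18)/6 = 72/6 = 12; σ²_F = ((18−6)/6)² = 4.000
te_G = (3 + 4·8 + 19)/6 = 54/6 = 9; σ²_G = ((19−3)/6)² = 7.111
te_H = (6 + 4·9 + 12)/6 = 54/6 = 9; σ²_H = ((12−6)/6)² = 1.000
te_I = (3 + 4·8 + 13)/6 = 48/6 = 8; σ²_I = ((13−3)/6)² = 2.778
te_J = (3 + 4·6 + 15)/6 = 42/6 = 7; σ²_J = ((15−3)/6)² = 4.000

Forward pass:
ES_A = 0; EF_A = 12
ES_B = 0; EF_B = 4
ES_C = 0; EF_C = 14
ES_D = 0; EF_D = 12
ES_E = 0; EF_E = 10
ES_F = 0; EF_F = 12
ES_G = 4; EF_G = 4+9 = 13
ES_H = max(EF_C=14, EF_F=12) = 14; EF_H = 14+9 = 23
ES_I = 12; EF_I = 12+8 = 20
ES_J = max(EF_A=12, EF_D=12, EF_E=10, EF_G=13, EF_H=23, EF_I=20) = 23; EF_J = 23+7 = 30
Expected project duration μ = 30 days. Critical path: C → H → J.

Variance along critical path = 1.778 + 1.000 + 4.000 = 6.778; σ = 2.603 days.
D = μ + z·σ = 30 + 1.645·2.603 = 34.3 days

34.3 days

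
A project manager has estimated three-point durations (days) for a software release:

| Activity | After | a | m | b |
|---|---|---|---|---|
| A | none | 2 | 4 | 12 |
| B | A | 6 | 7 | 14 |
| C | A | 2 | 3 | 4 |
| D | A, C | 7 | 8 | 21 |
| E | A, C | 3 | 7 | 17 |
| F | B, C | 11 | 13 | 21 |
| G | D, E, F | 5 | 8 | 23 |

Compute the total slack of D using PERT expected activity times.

9 days

te_A = (2 + 4·4 + 12)/6 = 30/6 = 5
te_B = (6 + 4·7 + 14)/6 = 48/6 = 8
te_C = (2 + 4·3 + 4)/6 = 18/6 = 3
te_D = (7 + 4·8 + 21)/6 = 60/6 = 10
te_E = (3 + 4·7 + 17)/6 = 48/6 = 8
te_F = (11 + 4·13 + 21)/6 = 84/6 = 14
te_G = (5 + 4·8 + 23)/6 = 60/6 = 10

Forward pass:
ES_A = 0; EF_A = 5
ES_B = 5; EF_B = 5+8 = 13
ES_C = 5; EF_C = 5+3 = 8
ES_D = max(EF_A=5, EF_C=8) = 8; EF_D = 8+10 = 18
ES_E = max(EF_A=5, EF_C=8) = 8; EF_E = 8+8 = 16
ES_F = max(EF_B=13, EF_C=8) = 13; EF_F = 13+14 = 27
ES_G = max(EF_D=18, EF_E=16, EF_F=27) = 27; EF_G = 27+10 = 37
Expected project duration μ = 37 days. Critical path: A → B → F → G.

Backward pass:
LF_G = 37; LS_G = 37−10 = 27
LF_F = LS_G = 27; LS_F = 27−14 = 13
LF_E = LS_G = 27; LS_E = 27−8 = 19
LF_D = LS_G = 27; LS_D = 27−10 = 17
LF_C = min(LS_D=17, LS_E=19, LS_F=13) = 13; LS_C = 13−3 = 10
LF_B = LS_F = 13; LS_B = 13−8 = 5
LF_A = min(LS_B=5, LS_C=10, LS_D=17, LS_E=19) = 5; LS_A = 5−5 = 0
Slack_D = LS_D − ES_D = 17 − 8 = 9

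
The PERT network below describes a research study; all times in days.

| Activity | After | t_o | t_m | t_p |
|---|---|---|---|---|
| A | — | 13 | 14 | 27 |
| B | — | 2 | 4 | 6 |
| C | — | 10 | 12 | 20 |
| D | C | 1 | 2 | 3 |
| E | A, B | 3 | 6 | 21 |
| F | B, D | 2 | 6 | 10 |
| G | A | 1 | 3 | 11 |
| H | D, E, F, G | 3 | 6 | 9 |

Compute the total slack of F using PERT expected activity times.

te_A = (13 + 4·14 + 27)/6 = 96/6 = 16
te_B = (2 + 4·4 + 6)/6 = 24/6 = 4
te_C = (10 + 4·12 + 20)/6 = 78/6 = 13
te_D = (1 + 4·2 + 3)/6 = 12/6 = 2
te_E = (3 + 4·6 + 21)/6 = 48/6 = 8
te_F = (2 + 4·6 + 10)/6 = 36/6 = 6
te_G = (1 + 4·3 + 11)/6 = 24/6 = 4
te_H = (3 + 4·6 + 9)/6 = 36/6 = 6

Forward pass:
ES_A = 0; EF_A = 16
ES_B = 0; EF_B = 4
ES_C = 0; EF_C = 13
ES_D = 13; EF_D = 13+2 = 15
ES_E = max(EF_A=16, EF_B=4) = 16; EF_E = 16+8 = 24
ES_F = max(EF_B=4, EF_D=15) = 15; EF_F = 15+6 = 21
ES_G = 16; EF_G = 16+4 = 20
ES_H = max(EF_D=15, EF_E=24, EF_F=21, EF_G=20) = 24; EF_H = 24+6 = 30
Expected project duration μ = 30 days. Critical path: A → E → H.

Backward pass:
LF_H = 30; LS_H = 30−6 = 24
LF_G = LS_H = 24; LS_G = 24−4 = 20
LF_F = LS_H = 24; LS_F = 24−6 = 18
LF_E = LS_H = 24; LS_E = 24−8 = 16
LF_D = min(LS_F=18, LS_H=24) = 18; LS_D = 18−2 = 16
LF_C = LS_D = 16; LS_C = 16−13 = 3
LF_B = min(LS_E=16, LS_F=18) = 16; LS_B = 16−4 = 12
LF_A = min(LS_E=16, LS_G=20) = 16; LS_A = 16−16 = 0
Slack_F = LS_F − ES_F = 18 − 15 = 3

3 days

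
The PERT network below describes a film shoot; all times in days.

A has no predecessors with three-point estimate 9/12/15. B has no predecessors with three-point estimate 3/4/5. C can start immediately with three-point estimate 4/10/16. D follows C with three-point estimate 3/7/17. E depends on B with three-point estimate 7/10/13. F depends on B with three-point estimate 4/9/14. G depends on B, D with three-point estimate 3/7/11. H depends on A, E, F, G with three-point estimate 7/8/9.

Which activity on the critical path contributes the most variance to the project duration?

D

te_A = (9 + 4·12 + 15)/6 = 72/6 = 12; σ²_A = ((15−9)/6)² = 1.000
te_B = (3 + 4·4 + 5)/6 = 24/6 = 4; σ²_B = ((5−3)/6)² = 0.111
te_C = (4 + 4·10 + 16)/6 = 60/6 = 10; σ²_C = ((16−4)/6)² = 4.000
te_D = (3 + 4·7 + 17)/6 = 48/6 = 8; σ²_D = ((17−3)/6)² = 5.444
te_E = (7 + 4·10 + 13)/6 = 60/6 = 10; σ²_E = ((13−7)/6)² = 1.000
te_F = (4 + 4·9 + 14)/6 = 54/6 = 9; σ²_F = ((14−4)/6)² = 2.778
te_G = (3 + 4·7 + 11)/6 = 42/6 = 7; σ²_G = ((11−3)/6)² = 1.778
te_H = (7 + 4·8 + 9)/6 = 48/6 = 8; σ²_H = ((9−7)/6)² = 0.111

Forward pass:
ES_A = 0; EF_A = 12
ES_B = 0; EF_B = 4
ES_C = 0; EF_C = 10
ES_D = 10; EF_D = 10+8 = 18
ES_E = 4; EF_E = 4+10 = 14
ES_F = 4; EF_F = 4+9 = 13
ES_G = max(EF_B=4, EF_D=18) = 18; EF_G = 18+7 = 25
ES_H = max(EF_A=12, EF_E=14, EF_F=13, EF_G=25) = 25; EF_H = 25+8 = 33
Expected project duration μ = 33 days. Critical path: C → D → G → H.

Variances on critical path: σ²_C=4.000, σ²_D=5.444, σ²_G=1.778, σ²_H=0.111.
Largest is σ²_D = 5.444.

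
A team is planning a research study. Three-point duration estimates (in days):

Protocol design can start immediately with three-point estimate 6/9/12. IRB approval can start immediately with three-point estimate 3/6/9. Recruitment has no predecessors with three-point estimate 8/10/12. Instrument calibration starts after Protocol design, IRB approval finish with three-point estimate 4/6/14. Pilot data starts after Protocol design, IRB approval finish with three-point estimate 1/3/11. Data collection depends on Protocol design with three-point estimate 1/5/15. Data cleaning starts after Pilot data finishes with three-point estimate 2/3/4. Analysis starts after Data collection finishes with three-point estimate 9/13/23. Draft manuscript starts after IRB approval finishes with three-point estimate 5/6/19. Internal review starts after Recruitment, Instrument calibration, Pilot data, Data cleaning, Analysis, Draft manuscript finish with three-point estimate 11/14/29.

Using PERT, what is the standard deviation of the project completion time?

4.57 days

te_Protocol design = (6 + 4·9 + 12)/6 = 54/6 = 9; σ²_Protocol design = ((12−6)/6)² = 1.000
te_IRB approval = (3 + 4·6 + 9)/6 = 36/6 = 6; σ²_IRB approval = ((9−3)/6)² = 1.000
te_Recruitment = (8 + 4·10 + 12)/6 = 60/6 = 10; σ²_Recruitment = ((12−8)/6)² = 0.444
te_Instrument calibration = (4 + 4·6 + 14)/6 = 42/6 = 7; σ²_Instrument calibration = ((14−4)/6)² = 2.778
te_Pilot data = (1 + 4·3 + 11)/6 = 24/6 = 4; σ²_Pilot data = ((11−1)/6)² = 2.778
te_Data collection = (1 + 4·5 + 15)/6 = 36/6 = 6; σ²_Data collection = ((15−1)/6)² = 5.444
te_Data cleaning = (2 + 4·3 + 4)/6 = 18/6 = 3; σ²_Data cleaning = ((4−2)/6)² = 0.111
te_Analysis = (9 + 4·13 + 23)/6 = 84/6 = 14; σ²_Analysis = ((23−9)/6)² = 5.444
te_Draft manuscript = (5 + 4·6 + 19)/6 = 48/6 = 8; σ²_Draft manuscript = ((19−5)/6)² = 5.444
te_Internal review = (11 + 4·14 + 29)/6 = 96/6 = 16; σ²_Internal review = ((29−11)/6)² = 9.000

Forward pass:
ES_Protocol design = 0; EF_Protocol design = 9
ES_IRB approval = 0; EF_IRB approval = 6
ES_Recruitment = 0; EF_Recruitment = 10
ES_Instrument calibration = max(EF_Protocol design=9, EF_IRB approval=6) = 9; EF_Instrument calibration = 9+7 = 16
ES_Pilot data = max(EF_Protocol design=9, EF_IRB approval=6) = 9; EF_Pilot data = 9+4 = 13
ES_Data collection = 9; EF_Data collection = 9+6 = 15
ES_Data cleaning = 13; EF_Data cleaning = 13+3 = 16
ES_Analysis = 15; EF_Analysis = 15+14 = 29
ES_Draft manuscript = 6; EF_Draft manuscript = 6+8 = 14
ES_Internal review = max(EF_Recruitment=10, EF_Instrument calibration=16, EF_Pilot data=13, EF_Data cleaning=16, EF_Analysis=29, EF_Draft manuscript=14) = 29; EF_Internal review = 29+16 = 45
Expected project duration μ = 45 days. Critical path: Protocol design → Data collection → Analysis → Internal review.

Variance along critical path = 1.000 + 5.444 + 5.444 + 9.000 = 20.889
σ = √20.889 = 4.570 days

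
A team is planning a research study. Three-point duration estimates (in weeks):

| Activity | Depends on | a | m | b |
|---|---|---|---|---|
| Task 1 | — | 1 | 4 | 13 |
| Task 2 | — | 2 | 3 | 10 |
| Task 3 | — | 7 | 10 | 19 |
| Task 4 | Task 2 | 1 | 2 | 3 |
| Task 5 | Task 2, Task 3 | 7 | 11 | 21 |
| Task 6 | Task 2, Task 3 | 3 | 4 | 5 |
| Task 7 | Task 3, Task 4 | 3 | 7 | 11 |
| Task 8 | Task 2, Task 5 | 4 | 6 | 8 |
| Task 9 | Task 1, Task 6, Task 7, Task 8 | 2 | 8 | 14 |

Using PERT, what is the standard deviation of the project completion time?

3.73 weeks

te_Task 1 = (1 + 4·4 + 13)/6 = 30/6 = 5; σ²_Task 1 = ((13−1)/6)² = 4.000
te_Task 2 = (2 + 4·3 + 10)/6 = 24/6 = 4; σ²_Task 2 = ((10−2)/6)² = 1.778
te_Task 3 = (7 + 4·10 + 19)/6 = 66/6 = 11; σ²_Task 3 = ((19−7)/6)² = 4.000
te_Task 4 = (1 + 4·2 + 3)/6 = 12/6 = 2; σ²_Task 4 = ((3−1)/6)² = 0.111
te_Task 5 = (7 + 4·11 + 21)/6 = 72/6 = 12; σ²_Task 5 = ((21−7)/6)² = 5.444
te_Task 6 = (3 + 4·4 + 5)/6 = 24/6 = 4; σ²_Task 6 = ((5−3)/6)² = 0.111
te_Task 7 = (3 + 4·7 + 11)/6 = 42/6 = 7; σ²_Task 7 = ((11−3)/6)² = 1.778
te_Task 8 = (4 + 4·6 + 8)/6 = 36/6 = 6; σ²_Task 8 = ((8−4)/6)² = 0.444
te_Task 9 = (2 + 4·8 + 14)/6 = 48/6 = 8; σ²_Task 9 = ((14−2)/6)² = 4.000

Forward pass:
ES_Task 1 = 0; EF_Task 1 = 5
ES_Task 2 = 0; EF_Task 2 = 4
ES_Task 3 = 0; EF_Task 3 = 11
ES_Task 4 = 4; EF_Task 4 = 4+2 = 6
ES_Task 5 = max(EF_Task 2=4, EF_Task 3=11) = 11; EF_Task 5 = 11+12 = 23
ES_Task 6 = max(EF_Task 2=4, EF_Task 3=11) = 11; EF_Task 6 = 11+4 = 15
ES_Task 7 = max(EF_Task 3=11, EF_Task 4=6) = 11; EF_Task 7 = 11+7 = 18
ES_Task 8 = max(EF_Task 2=4, EF_Task 5=23) = 23; EF_Task 8 = 23+6 = 29
ES_Task 9 = max(EF_Task 1=5, EF_Task 6=15, EF_Task 7=18, EF_Task 8=29) = 29; EF_Task 9 = 29+8 = 37
Expected project duration μ = 37 weeks. Critical path: Task 3 → Task 5 → Task 8 → Task 9.

Variance along critical path = 4.000 + 5.444 + 0.444 + 4.000 = 13.889
σ = √13.889 = 3.727 weeks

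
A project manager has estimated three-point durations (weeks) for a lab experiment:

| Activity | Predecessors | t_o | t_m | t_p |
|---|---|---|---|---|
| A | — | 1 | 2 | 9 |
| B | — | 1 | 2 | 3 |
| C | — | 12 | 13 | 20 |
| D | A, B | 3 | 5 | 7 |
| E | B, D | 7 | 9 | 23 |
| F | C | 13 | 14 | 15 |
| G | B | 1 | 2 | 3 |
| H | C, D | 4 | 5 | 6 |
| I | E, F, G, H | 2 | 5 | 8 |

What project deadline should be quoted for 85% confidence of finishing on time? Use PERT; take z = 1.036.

te_A = (1 + 4·2 + 9)/6 = 18/6 = 3; σ²_A = ((9−1)/6)² = 1.778
te_B = (1 + 4·2 + 3)/6 = 12/6 = 2; σ²_B = ((3−1)/6)² = 0.111
te_C = (12 + 4·13 + 20)/6 = 84/6 = 14; σ²_C = ((20−12)/6)² = 1.778
te_D = (3 + 4·5 + 7)/6 = 30/6 = 5; σ²_D = ((7−3)/6)² = 0.444
te_E = (7 + 4·9 + 23)/6 = 66/6 = 11; σ²_E = ((23−7)/6)² = 7.111
te_F = (13 + 4·14 + 15)/6 = 84/6 = 14; σ²_F = ((15−13)/6)² = 0.111
te_G = (1 + 4·2 + 3)/6 = 12/6 = 2; σ²_G = ((3−1)/6)² = 0.111
te_H = (4 + 4·5 + 6)/6 = 30/6 = 5; σ²_H = ((6−4)/6)² = 0.111
te_I = (2 + 4·5 + 8)/6 = 30/6 = 5; σ²_I = ((8−2)/6)² = 1.000

Forward pass:
ES_A = 0; EF_A = 3
ES_B = 0; EF_B = 2
ES_C = 0; EF_C = 14
ES_D = max(EF_A=3, EF_B=2) = 3; EF_D = 3+5 = 8
ES_E = max(EF_B=2, EF_D=8) = 8; EF_E = 8+11 = 19
ES_F = 14; EF_F = 14+14 = 28
ES_G = 2; EF_G = 2+2 = 4
ES_H = max(EF_C=14, EF_D=8) = 14; EF_H = 14+5 = 19
ES_I = max(EF_E=19, EF_F=28, EF_G=4, EF_H=19) = 28; EF_I = 28+5 = 33
Expected project duration μ = 33 weeks. Critical path: C → F → I.

Variance along critical path = 1.778 + 0.111 + 1.000 = 2.889; σ = 1.700 weeks.
D = μ + z·σ = 33 + 1.036·1.700 = 34.8 weeks

34.8 weeks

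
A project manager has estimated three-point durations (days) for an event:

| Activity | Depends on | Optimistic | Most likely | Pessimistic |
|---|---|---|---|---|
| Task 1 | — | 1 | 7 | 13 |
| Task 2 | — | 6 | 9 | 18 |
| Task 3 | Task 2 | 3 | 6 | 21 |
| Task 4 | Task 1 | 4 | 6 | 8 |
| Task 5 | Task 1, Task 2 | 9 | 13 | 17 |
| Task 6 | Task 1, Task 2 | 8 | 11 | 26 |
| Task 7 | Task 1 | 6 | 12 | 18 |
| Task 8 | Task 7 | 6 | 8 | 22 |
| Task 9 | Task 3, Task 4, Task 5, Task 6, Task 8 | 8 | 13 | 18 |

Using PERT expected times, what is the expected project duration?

te_Task 1 = (1 + 4·7 + 13)/6 = 42/6 = 7
te_Task 2 = (6 + 4·9 + 18)/6 = 60/6 = 10
te_Task 3 = (3 + 4·6 + 21)/6 = 48/6 = 8
te_Task 4 = (4 + 4·6 + 8)/6 = 36/6 = 6
te_Task 5 = (9 + 4·13 + 17)/6 = 78/6 = 13
te_Task 6 = (8 + 4·11 + 26)/6 = 78/6 = 13
te_Task 7 = (6 + 4·12 + 18)/6 = 72/6 = 12
te_Task 8 = (6 + 4·8 + 22)/6 = 60/6 = 10
te_Task 9 = (8 + 4·13 + 18)/6 = 78/6 = 13

Forward pass:
ES_Task 1 = 0; EF_Task 1 = 7
ES_Task 2 = 0; EF_Task 2 = 10
ES_Task 3 = 10; EF_Task 3 = 10+8 = 18
ES_Task 4 = 7; EF_Task 4 = 7+6 = 13
ES_Task 5 = max(EF_Task 1=7, EF_Task 2=10) = 10; EF_Task 5 = 10+13 = 23
ES_Task 6 = max(EF_Task 1=7, EF_Task 2=10) = 10; EF_Task 6 = 10+13 = 23
ES_Task 7 = 7; EF_Task 7 = 7+12 = 19
ES_Task 8 = 19; EF_Task 8 = 19+10 = 29
ES_Task 9 = max(EF_Task 3=18, EF_Task 4=13, EF_Task 5=23, EF_Task 6=23, EF_Task 8=29) = 29; EF_Task 9 = 29+13 = 42
Expected project duration μ = 42 days. Critical path: Task 1 → Task 7 → Task 8 → Task 9.

42 days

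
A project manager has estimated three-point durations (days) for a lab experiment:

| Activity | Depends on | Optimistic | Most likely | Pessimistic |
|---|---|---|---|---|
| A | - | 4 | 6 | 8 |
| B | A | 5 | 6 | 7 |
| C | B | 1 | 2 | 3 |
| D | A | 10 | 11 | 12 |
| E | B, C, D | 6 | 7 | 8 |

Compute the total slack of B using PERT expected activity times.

te_A = (4 + 4·6 + 8)/6 = 36/6 = 6
te_B = (5 + 4·6 + 7)/6 = 36/6 = 6
te_C = (1 + 4·2 + 3)/6 = 12/6 = 2
te_D = (10 + 4·11 + 12)/6 = 66/6 = 11
te_E = (6 + 4·7 + 8)/6 = 42/6 = 7

Forward pass:
ES_A = 0; EF_A = 6
ES_B = 6; EF_B = 6+6 = 12
ES_C = 12; EF_C = 12+2 = 14
ES_D = 6; EF_D = 6+11 = 17
ES_E = max(EF_B=12, EF_C=14, EF_D=17) = 17; EF_E = 17+7 = 24
Expected project duration μ = 24 days. Critical path: A → D → E.

Backward pass:
LF_E = 24; LS_E = 24−7 = 17
LF_D = LS_E = 17; LS_D = 17−11 = 6
LF_C = LS_E = 17; LS_C = 17−2 = 15
LF_B = min(LS_C=15, LS_E=17) = 15; LS_B = 15−6 = 9
LF_A = min(LS_B=9, LS_D=6) = 6; LS_A = 6−6 = 0
Slack_B = LS_B − ES_B = 9 − 6 = 3

3 days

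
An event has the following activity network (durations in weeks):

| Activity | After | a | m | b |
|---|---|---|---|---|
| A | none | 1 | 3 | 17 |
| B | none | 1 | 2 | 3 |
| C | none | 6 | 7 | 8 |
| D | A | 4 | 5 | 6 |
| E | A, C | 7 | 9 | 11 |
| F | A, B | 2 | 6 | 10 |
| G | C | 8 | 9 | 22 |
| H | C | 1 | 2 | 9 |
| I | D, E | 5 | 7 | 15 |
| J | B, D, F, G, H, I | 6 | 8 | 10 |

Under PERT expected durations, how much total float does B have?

16 weeks

te_A = (1 + 4·3 + 17)/6 = 30/6 = 5
te_B = (1 + 4·2 + 3)/6 = 12/6 = 2
te_C = (6 + 4·7 + 8)/6 = 42/6 = 7
te_D = (4 + 4·5 + 6)/6 = 30/6 = 5
te_E = (7 + 4·9 + 11)/6 = 54/6 = 9
te_F = (2 + 4·6 + 10)/6 = 36/6 = 6
te_G = (8 + 4·9 + 22)/6 = 66/6 = 11
te_H = (1 + 4·2 + 9)/6 = 18/6 = 3
te_I = (5 + 4·7 + 15)/6 = 48/6 = 8
te_J = (6 + 4·8 + 10)/6 = 48/6 = 8

Forward pass:
ES_A = 0; EF_A = 5
ES_B = 0; EF_B = 2
ES_C = 0; EF_C = 7
ES_D = 5; EF_D = 5+5 = 10
ES_E = max(EF_A=5, EF_C=7) = 7; EF_E = 7+9 = 16
ES_F = max(EF_A=5, EF_B=2) = 5; EF_F = 5+6 = 11
ES_G = 7; EF_G = 7+11 = 18
ES_H = 7; EF_H = 7+3 = 10
ES_I = max(EF_D=10, EF_E=16) = 16; EF_I = 16+8 = 24
ES_J = max(EF_B=2, EF_D=10, EF_F=11, EF_G=18, EF_H=10, EF_I=24) = 24; EF_J = 24+8 = 32
Expected project duration μ = 32 weeks. Critical path: C → E → I → J.

Backward pass:
LF_J = 32; LS_J = 32−8 = 24
LF_I = LS_J = 24; LS_I = 24−8 = 16
LF_H = LS_J = 24; LS_H = 24−3 = 21
LF_G = LS_J = 24; LS_G = 24−11 = 13
LF_F = LS_J = 24; LS_F = 24−6 = 18
LF_E = LS_I = 16; LS_E = 16−9 = 7
LF_D = min(LS_I=16, LS_J=24) = 16; LS_D = 16−5 = 11
LF_C = min(LS_E=7, LS_G=13, LS_H=21) = 7; LS_C = 7−7 = 0
LF_B = min(LS_F=18, LS_J=24) = 18; LS_B = 18−2 = 16
LF_A = min(LS_D=11, LS_E=7, LS_F=18) = 7; LS_A = 7−5 = 2
Slack_B = LS_B − ES_B = 16 − 0 = 16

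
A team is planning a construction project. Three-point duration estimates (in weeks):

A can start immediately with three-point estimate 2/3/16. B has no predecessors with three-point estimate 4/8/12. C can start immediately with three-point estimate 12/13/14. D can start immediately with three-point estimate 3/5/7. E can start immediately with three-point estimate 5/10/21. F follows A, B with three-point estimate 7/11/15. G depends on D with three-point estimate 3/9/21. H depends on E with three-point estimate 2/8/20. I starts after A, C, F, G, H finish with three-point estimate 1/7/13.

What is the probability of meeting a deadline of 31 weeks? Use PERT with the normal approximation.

te_A = (2 + 4·3 + 16)/6 = 30/6 = 5; σ²_A = ((16−2)/6)² = 5.444
te_B = (4 + 4·8 + 12)/6 = 48/6 = 8; σ²_B = ((12−4)/6)² = 1.778
te_C = (12 + 4·13 + 14)/6 = 78/6 = 13; σ²_C = ((14−12)/6)² = 0.111
te_D = (3 + 4·5 + 7)/6 = 30/6 = 5; σ²_D = ((7−3)/6)² = 0.444
te_E = (5 + 4·10 + 21)/6 = 66/6 = 11; σ²_E = ((21−5)/6)² = 7.111
te_F = (7 + 4·11 + 15)/6 = 66/6 = 11; σ²_F = ((15−7)/6)² = 1.778
te_G = (3 + 4·9 + 21)/6 = 60/6 = 10; σ²_G = ((21−3)/6)² = 9.000
te_H = (2 + 4·8 + 20)/6 = 54/6 = 9; σ²_H = ((20−2)/6)² = 9.000
te_I = (1 + 4·7 + 13)/6 = 42/6 = 7; σ²_I = ((13−1)/6)² = 4.000

Forward pass:
ES_A = 0; EF_A = 5
ES_B = 0; EF_B = 8
ES_C = 0; EF_C = 13
ES_D = 0; EF_D = 5
ES_E = 0; EF_E = 11
ES_F = max(EF_A=5, EF_B=8) = 8; EF_F = 8+11 = 19
ES_G = 5; EF_G = 5+10 = 15
ES_H = 11; EF_H = 11+9 = 20
ES_I = max(EF_A=5, EF_C=13, EF_F=19, EF_G=15, EF_H=20) = 20; EF_I = 20+7 = 27
Expected project duration μ = 27 weeks. Critical path: E → H → I.

Variance along critical path = 7.111 + 9.000 + 4.000 = 20.111; σ = √20.111 = 4.485 weeks.
Z = (31 − 27) / 4.485 = 0.892
P(T ≤ 31) = Φ(0.892) ≈ 0.814

0.814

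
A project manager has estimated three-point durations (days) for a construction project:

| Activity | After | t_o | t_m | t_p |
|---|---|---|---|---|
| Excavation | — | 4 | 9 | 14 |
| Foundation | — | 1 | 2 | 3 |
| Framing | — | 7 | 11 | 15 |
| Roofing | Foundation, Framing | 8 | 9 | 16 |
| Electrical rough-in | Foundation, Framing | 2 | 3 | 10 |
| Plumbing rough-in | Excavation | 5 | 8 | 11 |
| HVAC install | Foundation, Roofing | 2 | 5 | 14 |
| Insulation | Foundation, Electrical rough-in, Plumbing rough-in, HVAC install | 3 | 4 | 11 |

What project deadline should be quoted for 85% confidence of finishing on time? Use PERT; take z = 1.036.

te_Excavation = (4 + 4·9 + 14)/6 = 54/6 = 9; σ²_Excavation = ((14−4)/6)² = 2.778
te_Foundation = (1 + 4·2 + 3)/6 = 12/6 = 2; σ²_Foundation = ((3−1)/6)² = 0.111
te_Framing = (7 + 4·11 + 15)/6 = 66/6 = 11; σ²_Framing = ((15−7)/6)² = 1.778
te_Roofing = (8 + 4·9 + 16)/6 = 60/6 = 10; σ²_Roofing = ((16−8)/6)² = 1.778
te_Electrical rough-in = (2 + 4·3 + 10)/6 = 24/6 = 4; σ²_Electrical rough-in = ((10−2)/6)² = 1.778
te_Plumbing rough-in = (5 + 4·8 + 11)/6 = 48/6 = 8; σ²_Plumbing rough-in = ((11−5)/6)² = 1.000
te_HVAC install = (2 + 4·5 + 14)/6 = 36/6 = 6; σ²_HVAC install = ((14−2)/6)² = 4.000
te_Insulation = (3 + 4·4 + 11)/6 = 30/6 = 5; σ²_Insulation = ((11−3)/6)² = 1.778

Forward pass:
ES_Excavation = 0; EF_Excavation = 9
ES_Foundation = 0; EF_Foundation = 2
ES_Framing = 0; EF_Framing = 11
ES_Roofing = max(EF_Foundation=2, EF_Framing=11) = 11; EF_Roofing = 11+10 = 21
ES_Electrical rough-in = max(EF_Foundation=2, EF_Framing=11) = 11; EF_Electrical rough-in = 11+4 = 15
ES_Plumbing rough-in = 9; EF_Plumbing rough-in = 9+8 = 17
ES_HVAC install = max(EF_Foundation=2, EF_Roofing=21) = 21; EF_HVAC install = 21+6 = 27
ES_Insulation = max(EF_Foundation=2, EF_Electrical rough-in=15, EF_Plumbing rough-in=17, EF_HVAC install=27) = 27; EF_Insulation = 27+5 = 32
Expected project duration μ = 32 days. Critical path: Framing → Roofing → HVAC install → Insulation.

Variance along critical path = 1.778 + 1.778 + 4.000 + 1.778 = 9.333; σ = 3.055 days.
D = μ + z·σ = 32 + 1.036·3.055 = 35.2 days

35.2 days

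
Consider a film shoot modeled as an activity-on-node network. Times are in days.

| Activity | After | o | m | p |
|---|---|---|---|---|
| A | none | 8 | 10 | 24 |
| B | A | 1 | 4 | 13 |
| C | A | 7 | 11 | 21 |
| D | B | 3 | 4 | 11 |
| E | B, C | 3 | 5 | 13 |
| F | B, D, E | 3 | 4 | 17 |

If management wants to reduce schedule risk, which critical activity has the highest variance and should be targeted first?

A

te_A = (8 + 4·10 + 24)/6 = 72/6 = 12; σ²_A = ((24−8)/6)² = 7.111
te_B = (1 + 4·4 + 13)/6 = 30/6 = 5; σ²_B = ((13−1)/6)² = 4.000
te_C = (7 + 4·11 + 21)/6 = 72/6 = 12; σ²_C = ((21−7)/6)² = 5.444
te_D = (3 + 4·4 + 11)/6 = 30/6 = 5; σ²_D = ((11−3)/6)² = 1.778
te_E = (3 + 4·5 + 13)/6 = 36/6 = 6; σ²_E = ((13−3)/6)² = 2.778
te_F = (3 + 4·4 + 17)/6 = 36/6 = 6; σ²_F = ((17−3)/6)² = 5.444

Forward pass:
ES_A = 0; EF_A = 12
ES_B = 12; EF_B = 12+5 = 17
ES_C = 12; EF_C = 12+12 = 24
ES_D = 17; EF_D = 17+5 = 22
ES_E = max(EF_B=17, EF_C=24) = 24; EF_E = 24+6 = 30
ES_F = max(EF_B=17, EF_D=22, EF_E=30) = 30; EF_F = 30+6 = 36
Expected project duration μ = 36 days. Critical path: A → C → E → F.

Variances on critical path: σ²_A=7.111, σ²_C=5.444, σ²_E=2.778, σ²_F=5.444.
Largest is σ²_A = 7.111.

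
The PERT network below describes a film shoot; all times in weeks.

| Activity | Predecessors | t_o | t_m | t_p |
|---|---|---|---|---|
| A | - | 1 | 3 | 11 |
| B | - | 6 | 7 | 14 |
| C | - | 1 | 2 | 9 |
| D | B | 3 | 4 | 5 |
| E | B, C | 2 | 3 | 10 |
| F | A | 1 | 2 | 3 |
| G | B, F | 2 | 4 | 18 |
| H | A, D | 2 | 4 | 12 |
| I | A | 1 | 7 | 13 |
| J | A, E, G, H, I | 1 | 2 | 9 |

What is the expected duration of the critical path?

20 weeks

te_A = (1 + 4·3 + 11)/6 = 24/6 = 4
te_B = (6 + 4·7 + 14)/6 = 48/6 = 8
te_C = (1 + 4·2 + 9)/6 = 18/6 = 3
te_D = (3 + 4·4 + 5)/6 = 24/6 = 4
te_E = (2 + 4·3 + 10)/6 = 24/6 = 4
te_F = (1 + 4·2 + 3)/6 = 12/6 = 2
te_G = (2 + 4·4 + 18)/6 = 36/6 = 6
te_H = (2 + 4·4 + 12)/6 = 30/6 = 5
te_I = (1 + 4·7 + 13)/6 = 42/6 = 7
te_J = (1 + 4·2 + 9)/6 = 18/6 = 3

Forward pass:
ES_A = 0; EF_A = 4
ES_B = 0; EF_B = 8
ES_C = 0; EF_C = 3
ES_D = 8; EF_D = 8+4 = 12
ES_E = max(EF_B=8, EF_C=3) = 8; EF_E = 8+4 = 12
ES_F = 4; EF_F = 4+2 = 6
ES_G = max(EF_B=8, EF_F=6) = 8; EF_G = 8+6 = 14
ES_H = max(EF_A=4, EF_D=12) = 12; EF_H = 12+5 = 17
ES_I = 4; EF_I = 4+7 = 11
ES_J = max(EF_A=4, EF_E=12, EF_G=14, EF_H=17, EF_I=11) = 17; EF_J = 17+3 = 20
Expected project duration μ = 20 weeks. Critical path: B → D → H → J.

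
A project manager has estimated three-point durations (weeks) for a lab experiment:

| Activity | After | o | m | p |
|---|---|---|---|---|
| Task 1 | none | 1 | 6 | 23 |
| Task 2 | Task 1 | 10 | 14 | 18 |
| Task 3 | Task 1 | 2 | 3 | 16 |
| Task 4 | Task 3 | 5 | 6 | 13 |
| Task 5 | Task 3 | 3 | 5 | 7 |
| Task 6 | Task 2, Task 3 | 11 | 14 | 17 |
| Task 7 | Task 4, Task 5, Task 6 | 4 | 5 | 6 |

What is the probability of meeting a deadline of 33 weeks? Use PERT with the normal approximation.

0.024

te_Task 1 = (1 + 4·6 + 23)/6 = 48/6 = 8; σ²_Task 1 = ((23−1)/6)² = 13.444
te_Task 2 = (10 + 4·14 + 18)/6 = 84/6 = 14; σ²_Task 2 = ((18−10)/6)² = 1.778
te_Task 3 = (2 + 4·3 + 16)/6 = 30/6 = 5; σ²_Task 3 = ((16−2)/6)² = 5.444
te_Task 4 = (5 + 4·6 + 13)/6 = 42/6 = 7; σ²_Task 4 = ((13−5)/6)² = 1.778
te_Task 5 = (3 + 4·5 + 7)/6 = 30/6 = 5; σ²_Task 5 = ((7−3)/6)² = 0.444
te_Task 6 = (11 + 4·14 + 17)/6 = 84/6 = 14; σ²_Task 6 = ((17−11)/6)² = 1.000
te_Task 7 = (4 + 4·5 + 6)/6 = 30/6 = 5; σ²_Task 7 = ((6−4)/6)² = 0.111

Forward pass:
ES_Task 1 = 0; EF_Task 1 = 8
ES_Task 2 = 8; EF_Task 2 = 8+14 = 22
ES_Task 3 = 8; EF_Task 3 = 8+5 = 13
ES_Task 4 = 13; EF_Task 4 = 13+7 = 20
ES_Task 5 = 13; EF_Task 5 = 13+5 = 18
ES_Task 6 = max(EF_Task 2=22, EF_Task 3=13) = 22; EF_Task 6 = 22+14 = 36
ES_Task 7 = max(EF_Task 4=20, EF_Task 5=18, EF_Task 6=36) = 36; EF_Task 7 = 36+5 = 41
Expected project duration μ = 41 weeks. Critical path: Task 1 → Task 2 → Task 6 → Task 7.

Variance along critical path = 13.444 + 1.778 + 1.000 + 0.111 = 16.333; σ = √16.333 = 4.041 weeks.
Z = (33 − 41) / 4.041 = -1.979
P(T ≤ 33) = Φ(-1.979) ≈ 0.024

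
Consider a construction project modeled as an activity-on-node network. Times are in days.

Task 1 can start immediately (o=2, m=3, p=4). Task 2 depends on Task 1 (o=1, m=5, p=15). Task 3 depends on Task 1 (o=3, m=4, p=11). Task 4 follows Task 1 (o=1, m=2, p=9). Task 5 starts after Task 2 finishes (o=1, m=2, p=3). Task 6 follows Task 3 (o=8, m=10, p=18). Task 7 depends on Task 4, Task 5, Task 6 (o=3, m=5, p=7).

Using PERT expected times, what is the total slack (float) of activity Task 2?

te_Task 1 = (2 + 4·3 + 4)/6 = 18/6 = 3
te_Task 2 = (1 + 4·5 + 15)/6 = 36/6 = 6
te_Task 3 = (3 + 4·4 + 11)/6 = 30/6 = 5
te_Task 4 = (1 + 4·2 + 9)/6 = 18/6 = 3
te_Task 5 = (1 + 4·2 + 3)/6 = 12/6 = 2
te_Task 6 = (8 + 4·10 + 18)/6 = 66/6 = 11
te_Task 7 = (3 + 4·5 + 7)/6 = 30/6 = 5

Forward pass:
ES_Task 1 = 0; EF_Task 1 = 3
ES_Task 2 = 3; EF_Task 2 = 3+6 = 9
ES_Task 3 = 3; EF_Task 3 = 3+5 = 8
ES_Task 4 = 3; EF_Task 4 = 3+3 = 6
ES_Task 5 = 9; EF_Task 5 = 9+2 = 11
ES_Task 6 = 8; EF_Task 6 = 8+11 = 19
ES_Task 7 = max(EF_Task 4=6, EF_Task 5=11, EF_Task 6=19) = 19; EF_Task 7 = 19+5 = 24
Expected project duration μ = 24 days. Critical path: Task 1 → Task 3 → Task 6 → Task 7.

Backward pass:
LF_Task 7 = 24; LS_Task 7 = 24−5 = 19
LF_Task 6 = LS_Task 7 = 19; LS_Task 6 = 19−11 = 8
LF_Task 5 = LS_Task 7 = 19; LS_Task 5 = 19−2 = 17
LF_Task 4 = LS_Task 7 = 19; LS_Task 4 = 19−3 = 16
LF_Task 3 = LS_Task 6 = 8; LS_Task 3 = 8−5 = 3
LF_Task 2 = LS_Task 5 = 17; LS_Task 2 = 17−6 = 11
LF_Task 1 = min(LS_Task 2=11, LS_Task 3=3, LS_Task 4=16) = 3; LS_Task 1 = 3−3 = 0
Slack_Task 2 = LS_Task 2 − ES_Task 2 = 11 − 3 = 8

8 days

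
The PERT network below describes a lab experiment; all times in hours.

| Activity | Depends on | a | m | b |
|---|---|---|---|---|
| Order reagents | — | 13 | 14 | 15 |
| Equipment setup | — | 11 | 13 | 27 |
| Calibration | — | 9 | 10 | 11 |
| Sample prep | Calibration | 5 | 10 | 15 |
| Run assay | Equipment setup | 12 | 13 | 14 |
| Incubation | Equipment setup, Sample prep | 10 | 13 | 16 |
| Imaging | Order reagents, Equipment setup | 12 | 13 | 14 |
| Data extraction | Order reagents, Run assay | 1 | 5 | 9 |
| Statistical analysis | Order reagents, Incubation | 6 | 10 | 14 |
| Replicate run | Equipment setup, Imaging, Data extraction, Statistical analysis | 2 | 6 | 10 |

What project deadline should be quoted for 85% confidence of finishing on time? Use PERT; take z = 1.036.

te_Order reagents = (13 + 4·14 + 15)/6 = 84/6 = 14; σ²_Order reagents = ((15−13)/6)² = 0.111
te_Equipment setup = (11 + 4·13 + 27)/6 = 90/6 = 15; σ²_Equipment setup = ((27−11)/6)² = 7.111
te_Calibration = (9 + 4·10 + 11)/6 = 60/6 = 10; σ²_Calibration = ((11−9)/6)² = 0.111
te_Sample prep = (5 + 4·10 + 15)/6 = 60/6 = 10; σ²_Sample prep = ((15−5)/6)² = 2.778
te_Run assay = (12 + 4·13 + 14)/6 = 78/6 = 13; σ²_Run assay = ((14−12)/6)² = 0.111
te_Incubation = (10 + 4·13 + 16)/6 = 78/6 = 13; σ²_Incubation = ((16−10)/6)² = 1.000
te_Imaging = (12 + 4·13 + 14)/6 = 78/6 = 13; σ²_Imaging = ((14−12)/6)² = 0.111
te_Data extraction = (1 + 4·5 + 9)/6 = 30/6 = 5; σ²_Data extraction = ((9−1)/6)² = 1.778
te_Statistical analysis = (6 + 4·10 + 14)/6 = 60/6 = 10; σ²_Statistical analysis = ((14−6)/6)² = 1.778
te_Replicate run = (2 + 4·6 + 10)/6 = 36/6 = 6; σ²_Replicate run = ((10−2)/6)² = 1.778

Forward pass:
ES_Order reagents = 0; EF_Order reagents = 14
ES_Equipment setup = 0; EF_Equipment setup = 15
ES_Calibration = 0; EF_Calibration = 10
ES_Sample prep = 10; EF_Sample prep = 10+10 = 20
ES_Run assay = 15; EF_Run assay = 15+13 = 28
ES_Incubation = max(EF_Equipment setup=15, EF_Sample prep=20) = 20; EF_Incubation = 20+13 = 33
ES_Imaging = max(EF_Order reagents=14, EF_Equipment setup=15) = 15; EF_Imaging = 15+13 = 28
ES_Data extraction = max(EF_Order reagents=14, EF_Run assay=28) = 28; EF_Data extraction = 28+5 = 33
ES_Statistical analysis = max(EF_Order reagents=14, EF_Incubation=33) = 33; EF_Statistical analysis = 33+10 = 43
ES_Replicate run = max(EF_Equipment setup=15, EF_Imaging=28, EF_Data extraction=33, EF_Statistical analysis=43) = 43; EF_Replicate run = 43+6 = 49
Expected project duration μ = 49 hours. Critical path: Calibration → Sample prep → Incubation → Statistical analysis → Replicate run.

Variance along critical path = 0.111 + 2.778 + 1.000 + 1.778 + 1.778 = 7.444; σ = 2.728 hours.
D = μ + z·σ = 49 + 1.036·2.728 = 51.8 hours

51.8 hours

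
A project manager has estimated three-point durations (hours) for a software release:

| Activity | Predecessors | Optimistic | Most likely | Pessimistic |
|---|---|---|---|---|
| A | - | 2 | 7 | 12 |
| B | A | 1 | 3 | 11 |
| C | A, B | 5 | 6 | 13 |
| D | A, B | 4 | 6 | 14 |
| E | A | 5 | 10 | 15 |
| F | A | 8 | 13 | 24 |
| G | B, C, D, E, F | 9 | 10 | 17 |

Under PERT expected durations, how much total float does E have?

4 hours

te_A = (2 + 4·7 + 12)/6 = 42/6 = 7
te_B = (1 + 4·3 + 11)/6 = 24/6 = 4
te_C = (5 + 4·6 + 13)/6 = 42/6 = 7
te_D = (4 + 4·6 + 14)/6 = 42/6 = 7
te_E = (5 + 4·10 + 15)/6 = 60/6 = 10
te_F = (8 + 4·13 + 24)/6 = 84/6 = 14
te_G = (9 + 4·10 + 17)/6 = 66/6 = 11

Forward pass:
ES_A = 0; EF_A = 7
ES_B = 7; EF_B = 7+4 = 11
ES_C = max(EF_A=7, EF_B=11) = 11; EF_C = 11+7 = 18
ES_D = max(EF_A=7, EF_B=11) = 11; EF_D = 11+7 = 18
ES_E = 7; EF_E = 7+10 = 17
ES_F = 7; EF_F = 7+14 = 21
ES_G = max(EF_B=11, EF_C=18, EF_D=18, EF_E=17, EF_F=21) = 21; EF_G = 21+11 = 32
Expected project duration μ = 32 hours. Critical path: A → F → G.

Backward pass:
LF_G = 32; LS_G = 32−11 = 21
LF_F = LS_G = 21; LS_F = 21−14 = 7
LF_E = LS_G = 21; LS_E = 21−10 = 11
LF_D = LS_G = 21; LS_D = 21−7 = 14
LF_C = LS_G = 21; LS_C = 21−7 = 14
LF_B = min(LS_C=14, LS_D=14, LS_G=21) = 14; LS_B = 14−4 = 10
LF_A = min(LS_B=10, LS_C=14, LS_D=14, LS_E=11, LS_F=7) = 7; LS_A = 7−7 = 0
Slack_E = LS_E − ES_E = 11 − 7 = 4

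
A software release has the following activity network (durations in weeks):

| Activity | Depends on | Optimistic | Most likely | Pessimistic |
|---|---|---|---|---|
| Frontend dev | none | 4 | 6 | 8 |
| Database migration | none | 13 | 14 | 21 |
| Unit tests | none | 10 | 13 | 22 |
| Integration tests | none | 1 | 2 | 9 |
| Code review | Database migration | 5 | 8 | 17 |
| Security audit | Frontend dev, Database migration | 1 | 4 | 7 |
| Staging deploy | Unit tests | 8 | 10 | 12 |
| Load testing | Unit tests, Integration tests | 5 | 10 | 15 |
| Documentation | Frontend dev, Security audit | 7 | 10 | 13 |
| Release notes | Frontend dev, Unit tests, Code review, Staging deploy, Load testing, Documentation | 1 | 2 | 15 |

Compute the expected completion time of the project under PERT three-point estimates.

te_Frontend dev = (4 + 4·6 + 8)/6 = 36/6 = 6
te_Database migration = (13 + 4·14 + 21)/6 = 90/6 = 15
te_Unit tests = (10 + 4·13 + 22)/6 = 84/6 = 14
te_Integration tests = (1 + 4·2 + 9)/6 = 18/6 = 3
te_Code review = (5 + 4·8 + 17)/6 = 54/6 = 9
te_Security audit = (1 + 4·4 + 7)/6 = 24/6 = 4
te_Staging deploy = (8 + 4·10 + 12)/6 = 60/6 = 10
te_Load testing = (5 + 4·10 + 15)/6 = 60/6 = 10
te_Documentation = (7 + 4·10 + 13)/6 = 60/6 = 10
te_Release notes = (1 + 4·2 + 15)/6 = 24/6 = 4

Forward pass:
ES_Frontend dev = 0; EF_Frontend dev = 6
ES_Database migration = 0; EF_Database migration = 15
ES_Unit tests = 0; EF_Unit tests = 14
ES_Integration tests = 0; EF_Integration tests = 3
ES_Code review = 15; EF_Code review = 15+9 = 24
ES_Security audit = max(EF_Frontend dev=6, EF_Database migration=15) = 15; EF_Security audit = 15+4 = 19
ES_Staging deploy = 14; EF_Staging deploy = 14+10 = 24
ES_Load testing = max(EF_Unit tests=14, EF_Integration tests=3) = 14; EF_Load testing = 14+10 = 24
ES_Documentation = max(EF_Frontend dev=6, EF_Security audit=19) = 19; EF_Documentation = 19+10 = 29
ES_Release notes = max(EF_Frontend dev=6, EF_Unit tests=14, EF_Code review=24, EF_Staging deploy=24, EF_Load testing=24, EF_Documentation=29) = 29; EF_Release notes = 29+4 = 33
Expected project duration μ = 33 weeks. Critical path: Database migration → Security audit → Documentation → Release notes.

33 weeks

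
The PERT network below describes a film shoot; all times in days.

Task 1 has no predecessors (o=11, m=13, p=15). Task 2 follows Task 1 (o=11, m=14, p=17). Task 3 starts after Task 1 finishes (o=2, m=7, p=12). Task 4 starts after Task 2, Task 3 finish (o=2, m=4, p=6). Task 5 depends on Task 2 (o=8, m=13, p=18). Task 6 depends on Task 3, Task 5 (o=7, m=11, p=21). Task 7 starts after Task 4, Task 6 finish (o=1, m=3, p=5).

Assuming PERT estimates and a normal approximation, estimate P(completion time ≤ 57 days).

te_Task 1 = (11 + 4·13 + 15)/6 = 78/6 = 13; σ²_Task 1 = ((15−11)/6)² = 0.444
te_Task 2 = (11 + 4·14 + 17)/6 = 84/6 = 14; σ²_Task 2 = ((17−11)/6)² = 1.000
te_Task 3 = (2 + 4·7 + 12)/6 = 42/6 = 7; σ²_Task 3 = ((12−2)/6)² = 2.778
te_Task 4 = (2 + 4·4 + 6)/6 = 24/6 = 4; σ²_Task 4 = ((6−2)/6)² = 0.444
te_Task 5 = (8 + 4·13 + 18)/6 = 78/6 = 13; σ²_Task 5 = ((18−8)/6)² = 2.778
te_Task 6 = (7 + 4·11 + 21)/6 = 72/6 = 12; σ²_Task 6 = ((21−7)/6)² = 5.444
te_Task 7 = (1 + 4·3 + 5)/6 = 18/6 = 3; σ²_Task 7 = ((5−1)/6)² = 0.444

Forward pass:
ES_Task 1 = 0; EF_Task 1 = 13
ES_Task 2 = 13; EF_Task 2 = 13+14 = 27
ES_Task 3 = 13; EF_Task 3 = 13+7 = 20
ES_Task 4 = max(EF_Task 2=27, EF_Task 3=20) = 27; EF_Task 4 = 27+4 = 31
ES_Task 5 = 27; EF_Task 5 = 27+13 = 40
ES_Task 6 = max(EF_Task 3=20, EF_Task 5=40) = 40; EF_Task 6 = 40+12 = 52
ES_Task 7 = max(EF_Task 4=31, EF_Task 6=52) = 52; EF_Task 7 = 52+3 = 55
Expected project duration μ = 55 days. Critical path: Task 1 → Task 2 → Task 5 → Task 6 → Task 7.

Variance along critical path = 0.444 + 1.000 + 2.778 + 5.444 + 0.444 = 10.111; σ = √10.111 = 3.180 days.
Z = (57 − 55) / 3.180 = 0.629
P(T ≤ 57) = Φ(0.629) ≈ 0.735

0.735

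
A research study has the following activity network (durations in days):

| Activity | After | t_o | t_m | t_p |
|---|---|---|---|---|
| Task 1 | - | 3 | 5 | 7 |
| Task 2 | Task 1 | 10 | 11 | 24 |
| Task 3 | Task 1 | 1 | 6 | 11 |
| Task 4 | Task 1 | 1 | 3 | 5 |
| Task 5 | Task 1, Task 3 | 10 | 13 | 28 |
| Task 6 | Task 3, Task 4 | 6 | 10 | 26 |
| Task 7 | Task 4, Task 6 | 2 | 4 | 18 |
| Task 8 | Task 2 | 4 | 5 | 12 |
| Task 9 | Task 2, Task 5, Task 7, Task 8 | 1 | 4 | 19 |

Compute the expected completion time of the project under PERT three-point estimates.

35 days

te_Task 1 = (3 + 4·5 + 7)/6 = 30/6 = 5
te_Task 2 = (10 + 4·11 + 24)/6 = 78/6 = 13
te_Task 3 = (1 + 4·6 + 11)/6 = 36/6 = 6
te_Task 4 = (1 + 4·3 + 5)/6 = 18/6 = 3
te_Task 5 = (10 + 4·13 + 28)/6 = 90/6 = 15
te_Task 6 = (6 + 4·10 + 26)/6 = 72/6 = 12
te_Task 7 = (2 + 4·4 + 18)/6 = 36/6 = 6
te_Task 8 = (4 + 4·5 + 12)/6 = 36/6 = 6
te_Task 9 = (1 + 4·4 + 19)/6 = 36/6 = 6

Forward pass:
ES_Task 1 = 0; EF_Task 1 = 5
ES_Task 2 = 5; EF_Task 2 = 5+13 = 18
ES_Task 3 = 5; EF_Task 3 = 5+6 = 11
ES_Task 4 = 5; EF_Task 4 = 5+3 = 8
ES_Task 5 = max(EF_Task 1=5, EF_Task 3=11) = 11; EF_Task 5 = 11+15 = 26
ES_Task 6 = max(EF_Task 3=11, EF_Task 4=8) = 11; EF_Task 6 = 11+12 = 23
ES_Task 7 = max(EF_Task 4=8, EF_Task 6=23) = 23; EF_Task 7 = 23+6 = 29
ES_Task 8 = 18; EF_Task 8 = 18+6 = 24
ES_Task 9 = max(EF_Task 2=18, EF_Task 5=26, EF_Task 7=29, EF_Task 8=24) = 29; EF_Task 9 = 29+6 = 35
Expected project duration μ = 35 days. Critical path: Task 1 → Task 3 → Task 6 → Task 7 → Task 9.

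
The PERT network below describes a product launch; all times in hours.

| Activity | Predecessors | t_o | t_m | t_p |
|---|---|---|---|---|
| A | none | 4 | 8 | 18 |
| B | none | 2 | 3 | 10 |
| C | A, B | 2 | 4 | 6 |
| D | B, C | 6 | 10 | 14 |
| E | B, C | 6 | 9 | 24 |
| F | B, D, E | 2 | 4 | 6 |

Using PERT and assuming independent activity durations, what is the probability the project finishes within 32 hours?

0.846

te_A = (4 + 4·8 + 18)/6 = 54/6 = 9; σ²_A = ((18−4)/6)² = 5.444
te_B = (2 + 4·3 + 10)/6 = 24/6 = 4; σ²_B = ((10−2)/6)² = 1.778
te_C = (2 + 4·4 + 6)/6 = 24/6 = 4; σ²_C = ((6−2)/6)² = 0.444
te_D = (6 + 4·10 + 14)/6 = 60/6 = 10; σ²_D = ((14−6)/6)² = 1.778
te_E = (6 + 4·9 + 24)/6 = 66/6 = 11; σ²_E = ((24−6)/6)² = 9.000
te_F = (2 + 4·4 + 6)/6 = 24/6 = 4; σ²_F = ((6−2)/6)² = 0.444

Forward pass:
ES_A = 0; EF_A = 9
ES_B = 0; EF_B = 4
ES_C = max(EF_A=9, EF_B=4) = 9; EF_C = 9+4 = 13
ES_D = max(EF_B=4, EF_C=13) = 13; EF_D = 13+10 = 23
ES_E = max(EF_B=4, EF_C=13) = 13; EF_E = 13+11 = 24
ES_F = max(EF_B=4, EF_D=23, EF_E=24) = 24; EF_F = 24+4 = 28
Expected project duration μ = 28 hours. Critical path: A → C → E → F.

Variance along critical path = 5.444 + 0.444 + 9.000 + 0.444 = 15.333; σ = √15.333 = 3.916 hours.
Z = (32 − 28) / 3.916 = 1.022
P(T ≤ 32) = Φ(1.022) ≈ 0.846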